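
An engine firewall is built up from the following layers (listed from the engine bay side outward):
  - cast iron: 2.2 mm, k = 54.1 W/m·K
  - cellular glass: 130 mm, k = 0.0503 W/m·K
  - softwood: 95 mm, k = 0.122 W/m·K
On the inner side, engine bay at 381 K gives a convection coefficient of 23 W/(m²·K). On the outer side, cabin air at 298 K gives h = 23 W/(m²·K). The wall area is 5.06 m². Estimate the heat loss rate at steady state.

Thermal resistances in series:
R_inner film = 1/(h_i·A) = 1/(23×5.06) = 0.008593 K/W
R_cast iron = L/(kA) = 0.0022/(54.1×5.06) = 8.037×10^-6 K/W
R_cellular glass = L/(kA) = 0.13/(0.0503×5.06) = 0.5108 K/W
R_softwood = L/(kA) = 0.095/(0.122×5.06) = 0.1539 K/W
R_outer film = 1/(h_o·A) = 1/(23×5.06) = 0.008593 K/W
R_total = 0.6819 K/W
Q = ΔT / R_total = 83 / 0.6819

Q ≈ 122 W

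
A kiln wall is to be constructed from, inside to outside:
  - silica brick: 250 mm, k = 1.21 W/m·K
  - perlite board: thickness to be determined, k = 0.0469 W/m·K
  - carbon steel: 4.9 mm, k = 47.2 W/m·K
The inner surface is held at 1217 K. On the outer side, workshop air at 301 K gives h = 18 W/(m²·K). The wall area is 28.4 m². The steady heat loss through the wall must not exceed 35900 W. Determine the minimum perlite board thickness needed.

L ≈ 21.7 mm

Model the wall as resistances in series:
R_silica brick = L/(kA) = 0.25/(1.21×28.4) = 0.007275 K/W
R_carbon steel = L/(kA) = 0.0049/(47.2×28.4) = 3.655×10^-6 K/W
R_outer film = 1/(h_o·A) = 1/(18×28.4) = 0.001956 K/W
Sum of the known resistances R_other = 0.009235 K/W
Required total resistance R_tot = ΔT/Q_allow = 916/35900 = 0.02552 K/W
R_perlite board = R_tot − R_other = 0.01628 K/W
L = R·k·A = 0.01628×0.0469×28.4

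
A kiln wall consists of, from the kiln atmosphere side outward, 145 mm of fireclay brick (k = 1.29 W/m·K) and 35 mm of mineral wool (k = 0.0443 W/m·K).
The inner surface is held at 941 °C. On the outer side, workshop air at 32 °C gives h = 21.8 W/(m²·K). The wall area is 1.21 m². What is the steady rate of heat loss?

Treating each layer as a thermal resistance in series:
R_fireclay brick = L/(kA) = 0.145/(1.29×1.21) = 0.0929 K/W
R_mineral wool = L/(kA) = 0.035/(0.0443×1.21) = 0.6529 K/W
R_outer film = 1/(h_o·A) = 1/(21.8×1.21) = 0.03791 K/W
R_total = 0.7838 K/W
Q = ΔT / R_total = 909 / 0.7838

Q ≈ 1160 W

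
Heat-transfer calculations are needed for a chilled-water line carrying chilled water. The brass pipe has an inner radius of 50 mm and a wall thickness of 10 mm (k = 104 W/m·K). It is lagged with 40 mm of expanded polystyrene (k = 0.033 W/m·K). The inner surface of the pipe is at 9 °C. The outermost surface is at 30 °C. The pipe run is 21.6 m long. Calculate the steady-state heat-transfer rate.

Radial resistances (cylindrical: R_cond = ln(r_o/r_i)/(2πkL), R_conv = 1/(h·2πrL)):
R_brass pipe wall = ln(60/50)/(2π×104×21.6) = 1.292×10^-5 K/W
R_expanded polystyrene = ln(100/60)/(2π×0.033×21.6) = 0.1141 K/W
R_total = 0.1141 K/W
Q = ΔT/R_total = 21/0.1141

Q ≈ 184 W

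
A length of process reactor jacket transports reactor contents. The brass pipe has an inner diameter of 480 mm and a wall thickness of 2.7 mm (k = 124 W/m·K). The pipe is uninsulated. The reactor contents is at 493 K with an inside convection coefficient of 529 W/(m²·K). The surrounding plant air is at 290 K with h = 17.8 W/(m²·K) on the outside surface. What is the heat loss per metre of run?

For a radial system each layer contributes R = ln(r_out/r_in)/(2πkL); films add R = 1/(hA).
R_inner film = 1/(h_i·2πr₁L) = 1/(529×2π×0.24×1) = 0.001254 K/W
R_brass pipe wall = ln(242.7/240)/(2π×124×1) = 1.436×10^-5 K/W
R_outer film = 1/(h_o·2πr_oL) = 1/(17.8×2π×0.2427×1) = 0.03684 K/W
R_total = 0.03811 K/W
Q = ΔT/R_total = 203/0.03811

q′ ≈ 5330 W/m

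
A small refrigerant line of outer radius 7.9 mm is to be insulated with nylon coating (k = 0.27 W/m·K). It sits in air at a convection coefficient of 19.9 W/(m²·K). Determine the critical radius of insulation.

r_cr ≈ 13.6 mm

For a cylinder r_cr = k/h = 0.27/19.9
r_cr = 13.6 mm; since the bare radius (7.9 mm) is below r_cr, adding a thin layer of insulation will *increase* heat loss.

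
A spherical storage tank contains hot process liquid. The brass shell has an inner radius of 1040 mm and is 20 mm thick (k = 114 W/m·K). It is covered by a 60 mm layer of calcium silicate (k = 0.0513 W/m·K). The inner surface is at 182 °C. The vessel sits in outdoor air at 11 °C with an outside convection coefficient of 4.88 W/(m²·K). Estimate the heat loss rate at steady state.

Q ≈ 1870 W

Radial (spherical) resistances in series:
R_brass shell = (1/1.04 − 1/1.06)/(4π×114) = 1.266×10^-5 K/W
R_calcium silicate = (1/1.06 − 1/1.12)/(4π×0.0513) = 0.0784 K/W
R_outer film = 1/(h·4πr_o²) = 1/(4.88×4π×1.12²) = 0.013 K/W
R_total = 0.09141 K/W
Q = ΔT/R_total = 171/0.09141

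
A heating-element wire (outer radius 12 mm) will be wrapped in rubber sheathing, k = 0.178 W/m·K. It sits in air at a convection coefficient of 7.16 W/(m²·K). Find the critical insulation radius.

For a cylinder r_cr = k/h = 0.178/7.16
r_cr = 24.9 mm; since the bare radius (12 mm) is below r_cr, adding a thin layer of insulation will *increase* heat loss.

r_cr ≈ 24.9 mm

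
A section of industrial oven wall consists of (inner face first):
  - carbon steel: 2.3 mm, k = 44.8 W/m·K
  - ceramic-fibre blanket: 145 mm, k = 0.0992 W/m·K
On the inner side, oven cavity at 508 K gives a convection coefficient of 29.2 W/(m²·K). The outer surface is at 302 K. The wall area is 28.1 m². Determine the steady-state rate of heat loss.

Q ≈ 3870 W

Series thermal resistances:
R_inner film = 1/(h_i·A) = 1/(29.2×28.1) = 0.001219 K/W
R_carbon steel = L/(kA) = 0.0023/(44.8×28.1) = 1.827×10^-6 K/W
R_ceramic-fibre blanket = L/(kA) = 0.145/(0.0992×28.1) = 0.05202 K/W
R_total = 0.05324 K/W
Q = ΔT / R_total = 206 / 0.05324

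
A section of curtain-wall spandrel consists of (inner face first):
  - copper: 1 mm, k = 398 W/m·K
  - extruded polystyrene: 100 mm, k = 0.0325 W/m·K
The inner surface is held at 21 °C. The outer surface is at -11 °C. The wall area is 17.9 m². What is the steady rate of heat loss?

Treating each layer as a thermal resistance in series:
R_copper = L/(kA) = 0.001/(398×17.9) = 1.404×10^-7 K/W
R_extruded polystyrene = L/(kA) = 0.1/(0.0325×17.9) = 0.1719 K/W
R_total = 0.1719 K/W
Q = ΔT / R_total = 32 / 0.1719

Q ≈ 186 W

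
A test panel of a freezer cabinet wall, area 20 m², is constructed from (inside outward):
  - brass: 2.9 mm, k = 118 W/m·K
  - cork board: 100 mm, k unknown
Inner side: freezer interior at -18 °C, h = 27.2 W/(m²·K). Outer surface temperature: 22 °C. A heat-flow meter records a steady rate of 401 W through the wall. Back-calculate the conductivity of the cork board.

Using the resistance-network approach (series):
R_inner film = 1/(h_i·A) = 1/(27.2×20) = 0.001838 K/W
R_brass = L/(kA) = 0.0029/(118×20) = 1.229×10^-6 K/W
Sum of known resistances R_other = 0.001839 K/W
Total R = ΔT/Q = 40/401 = 0.09975 K/W
R_cork board = R_total − R_other = 0.09791 K/W
k = L/(R·A) = 0.1/(0.09791×20)

k ≈ 0.0511 W/(m·K)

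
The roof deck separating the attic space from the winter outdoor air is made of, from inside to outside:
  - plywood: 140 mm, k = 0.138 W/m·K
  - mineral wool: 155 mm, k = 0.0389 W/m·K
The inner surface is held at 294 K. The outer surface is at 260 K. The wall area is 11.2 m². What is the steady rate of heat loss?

Treating each layer as a thermal resistance in series:
R_plywood = L/(kA) = 0.14/(0.138×11.2) = 0.09058 K/W
R_mineral wool = L/(kA) = 0.155/(0.0389×11.2) = 0.3558 K/W
R_total = 0.4463 K/W
Q = ΔT / R_total = 34 / 0.4463

Q ≈ 76.2 W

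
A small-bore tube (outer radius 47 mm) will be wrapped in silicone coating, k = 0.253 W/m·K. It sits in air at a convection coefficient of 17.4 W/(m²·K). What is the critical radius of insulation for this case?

For a cylinder r_cr = k/h = 0.253/17.4
r_cr = 14.5 mm; since the bare radius (47 mm) is above r_cr, any added insulation will reduce heat loss.

r_cr ≈ 14.5 mm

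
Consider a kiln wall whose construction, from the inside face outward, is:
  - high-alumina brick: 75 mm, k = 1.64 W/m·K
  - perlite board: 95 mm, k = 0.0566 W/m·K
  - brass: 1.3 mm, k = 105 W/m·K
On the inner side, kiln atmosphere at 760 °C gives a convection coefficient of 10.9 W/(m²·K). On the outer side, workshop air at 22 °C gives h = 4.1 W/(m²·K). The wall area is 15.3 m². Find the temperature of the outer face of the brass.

T ≈ 109 °C

Using the resistance-network approach (series):
R_inner film = 1/(h_i·A) = 1/(10.9×15.3) = 0.005996 K/W
R_high-alumina brick = L/(kA) = 0.075/(1.64×15.3) = 0.002989 K/W
R_perlite board = L/(kA) = 0.095/(0.0566×15.3) = 0.1097 K/W
R_brass = L/(kA) = 0.0013/(105×15.3) = 8.092×10^-7 K/W
R_outer film = 1/(h_o·A) = 1/(4.1×15.3) = 0.01594 K/W
R_total = 0.1346 K/W;  Q = ΔT/R_total = 738/0.1346 = 5482 W
T_interface = T_inner − Q·ΣR(inner→interface) = 760 − 5480×0.1187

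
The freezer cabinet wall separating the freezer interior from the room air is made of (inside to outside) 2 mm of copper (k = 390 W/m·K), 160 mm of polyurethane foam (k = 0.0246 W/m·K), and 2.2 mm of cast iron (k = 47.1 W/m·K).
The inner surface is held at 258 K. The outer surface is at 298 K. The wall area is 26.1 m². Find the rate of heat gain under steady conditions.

Model the wall as resistances in series:
R_copper = L/(kA) = 0.002/(390×26.1) = 1.965×10^-7 K/W
R_polyurethane foam = L/(kA) = 0.16/(0.0246×26.1) = 0.2492 K/W
R_cast iron = L/(kA) = 0.0022/(47.1×26.1) = 1.79×10^-6 K/W
R_total = 0.2492 K/W
Q = ΔT / R_total = 40 / 0.2492

Q ≈ 161 W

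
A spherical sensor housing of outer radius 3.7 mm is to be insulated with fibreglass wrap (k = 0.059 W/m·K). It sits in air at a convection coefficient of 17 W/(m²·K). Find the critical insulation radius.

For a sphere r_cr = 2k/h = 2×0.059/17
r_cr = 6.94 mm; since the bare radius (3.7 mm) is below r_cr, adding a thin layer of insulation will *increase* heat loss.

r_cr ≈ 6.94 mm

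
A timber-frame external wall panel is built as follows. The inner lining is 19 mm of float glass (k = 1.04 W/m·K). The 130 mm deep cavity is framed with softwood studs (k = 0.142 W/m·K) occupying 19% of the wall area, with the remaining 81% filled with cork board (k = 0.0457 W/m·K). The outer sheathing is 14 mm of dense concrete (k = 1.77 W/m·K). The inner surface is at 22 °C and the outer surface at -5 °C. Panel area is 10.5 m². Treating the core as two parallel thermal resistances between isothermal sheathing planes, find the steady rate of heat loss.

Q ≈ 138 W

Sheathing layers in series; stud and cavity paths in parallel between them.
R_inner = 0.019/(1.04×10.5) = 0.00174 K/W
R_stud  = 0.13/(0.142×0.19×10.5) = 0.4589 K/W
R_cav   = 0.13/(0.0457×0.81×10.5) = 0.3345 K/W
1/R_core = 1/R_stud + 1/R_cav → R_core = 0.1935 K/W
R_outer = 0.014/(1.77×10.5) = 7.533×10^-4 K/W
R_total = 0.196 K/W
Q = ΔT/R_total = 27/0.196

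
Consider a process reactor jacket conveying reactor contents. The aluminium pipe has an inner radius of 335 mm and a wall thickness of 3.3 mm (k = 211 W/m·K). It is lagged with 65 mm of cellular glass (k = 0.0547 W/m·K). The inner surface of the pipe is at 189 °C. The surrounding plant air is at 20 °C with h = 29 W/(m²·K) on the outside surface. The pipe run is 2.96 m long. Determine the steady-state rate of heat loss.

Cylindrical conduction, so R = ln(r₂/r₁)/(2πkL) per layer, in series:
R_aluminium pipe wall = ln(338.3/335)/(2π×211×2.96) = 2.498×10^-6 K/W
R_cellular glass = ln(403.3/338.3)/(2π×0.0547×2.96) = 0.1728 K/W
R_outer film = 1/(h_o·2πr_oL) = 1/(29×2π×0.4033×2.96) = 0.004597 K/W
R_total = 0.1774 K/W
Q = ΔT/R_total = 169/0.1774

Q ≈ 953 W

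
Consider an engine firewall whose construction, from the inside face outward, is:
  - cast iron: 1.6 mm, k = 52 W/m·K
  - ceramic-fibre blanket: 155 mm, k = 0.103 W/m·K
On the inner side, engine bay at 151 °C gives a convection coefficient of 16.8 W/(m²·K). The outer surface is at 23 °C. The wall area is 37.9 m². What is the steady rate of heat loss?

Thermal resistances in series:
R_inner film = 1/(h_i·A) = 1/(16.8×37.9) = 0.001571 K/W
R_cast iron = L/(kA) = 0.0016/(52×37.9) = 8.119×10^-7 K/W
R_ceramic-fibre blanket = L/(kA) = 0.155/(0.103×37.9) = 0.03971 K/W
R_total = 0.04128 K/W
Q = ΔT / R_total = 128 / 0.04128

Q ≈ 3100 W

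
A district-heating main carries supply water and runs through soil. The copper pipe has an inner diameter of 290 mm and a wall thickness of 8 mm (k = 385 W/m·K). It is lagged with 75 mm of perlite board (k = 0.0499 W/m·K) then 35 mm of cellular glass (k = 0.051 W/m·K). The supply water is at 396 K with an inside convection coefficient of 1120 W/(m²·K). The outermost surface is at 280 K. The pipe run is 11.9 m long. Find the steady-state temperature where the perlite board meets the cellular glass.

Treating each annulus and film as a series resistance:
R_inner film = 1/(h_i·2πr₁L) = 1/(1120×2π×0.145×11.9) = 8.235×10^-5 K/W
R_copper pipe wall = ln(153/145)/(2π×385×11.9) = 1.866×10^-6 K/W
R_perlite board = ln(228/153)/(2π×0.0499×11.9) = 0.1069 K/W
R_cellular glass = ln(263/228)/(2π×0.051×11.9) = 0.03745 K/W
R_total = 0.1445 K/W
Q = ΔT/R_total = 116/0.1445
Q = 803 W
T_interface = T_inner − Q·ΣR(inner→interface) = 396 − 803×0.107

T ≈ 310 K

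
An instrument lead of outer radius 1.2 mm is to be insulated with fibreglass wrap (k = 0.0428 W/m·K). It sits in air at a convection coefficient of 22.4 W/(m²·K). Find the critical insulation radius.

r_cr ≈ 1.91 mm

For a cylinder r_cr = k/h = 0.0428/22.4
r_cr = 1.91 mm; since the bare radius (1.2 mm) is below r_cr, adding a thin layer of insulation will *increase* heat loss.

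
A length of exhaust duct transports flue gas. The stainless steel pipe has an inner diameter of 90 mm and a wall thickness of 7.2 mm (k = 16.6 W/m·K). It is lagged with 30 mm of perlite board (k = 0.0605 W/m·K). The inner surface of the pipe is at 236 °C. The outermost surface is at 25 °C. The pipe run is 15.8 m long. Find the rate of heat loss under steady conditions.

Q ≈ 2790 W

For a radial system each layer contributes R = ln(r_out/r_in)/(2πkL); films add R = 1/(hA).
R_stainless steel pipe wall = ln(52.2/45)/(2π×16.6×15.8) = 9.006×10^-5 K/W
R_perlite board = ln(82.2/52.2)/(2π×0.0605×15.8) = 0.0756 K/W
R_total = 0.07569 K/W
Q = ΔT/R_total = 211/0.07569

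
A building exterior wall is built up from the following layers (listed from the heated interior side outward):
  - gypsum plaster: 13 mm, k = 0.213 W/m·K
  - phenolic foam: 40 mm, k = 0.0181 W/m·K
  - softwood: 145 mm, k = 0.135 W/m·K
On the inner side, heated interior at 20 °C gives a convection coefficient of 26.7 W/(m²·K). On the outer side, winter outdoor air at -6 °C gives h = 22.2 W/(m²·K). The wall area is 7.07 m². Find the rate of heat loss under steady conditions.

Using the resistance-network approach (series):
R_inner film = 1/(h_i·A) = 1/(26.7×7.07) = 0.005297 K/W
R_gypsum plaster = L/(kA) = 0.013/(0.213×7.07) = 0.008633 K/W
R_phenolic foam = L/(kA) = 0.04/(0.0181×7.07) = 0.3126 K/W
R_softwood = L/(kA) = 0.145/(0.135×7.07) = 0.1519 K/W
R_outer film = 1/(h_o·A) = 1/(22.2×7.07) = 0.006371 K/W
R_total = 0.4848 K/W
Q = ΔT / R_total = 26 / 0.4848

Q ≈ 53.6 W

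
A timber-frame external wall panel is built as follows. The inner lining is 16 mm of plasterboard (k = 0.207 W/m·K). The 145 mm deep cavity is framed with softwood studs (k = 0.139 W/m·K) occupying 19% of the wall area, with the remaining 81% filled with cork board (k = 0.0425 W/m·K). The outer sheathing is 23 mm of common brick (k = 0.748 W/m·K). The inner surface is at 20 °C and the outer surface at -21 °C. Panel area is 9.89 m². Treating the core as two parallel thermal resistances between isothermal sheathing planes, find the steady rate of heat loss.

Sheathing layers in series; stud and cavity paths in parallel between them.
R_inner = 0.016/(0.207×9.89) = 0.007815 K/W
R_stud  = 0.145/(0.139×0.19×9.89) = 0.5551 K/W
R_cav   = 0.145/(0.0425×0.81×9.89) = 0.4259 K/W
1/R_core = 1/R_stud + 1/R_cav → R_core = 0.241 K/W
R_outer = 0.023/(0.748×9.89) = 0.003109 K/W
R_total = 0.2519 K/W
Q = ΔT/R_total = 41/0.2519

Q ≈ 163 W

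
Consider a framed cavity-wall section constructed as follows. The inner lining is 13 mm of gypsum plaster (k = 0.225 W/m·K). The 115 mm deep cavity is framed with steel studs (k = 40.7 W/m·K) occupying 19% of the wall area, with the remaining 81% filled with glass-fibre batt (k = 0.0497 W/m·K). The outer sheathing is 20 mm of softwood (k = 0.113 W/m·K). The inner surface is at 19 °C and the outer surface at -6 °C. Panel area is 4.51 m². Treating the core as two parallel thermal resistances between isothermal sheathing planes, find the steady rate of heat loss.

Sheathing layers in series; stud and cavity paths in parallel between them.
R_inner = 0.013/(0.225×4.51) = 0.01281 K/W
R_stud  = 0.115/(40.7×0.19×4.51) = 0.003297 K/W
R_cav   = 0.115/(0.0497×0.81×4.51) = 0.6334 K/W
1/R_core = 1/R_stud + 1/R_cav → R_core = 0.00328 K/W
R_outer = 0.02/(0.113×4.51) = 0.03924 K/W
R_total = 0.05534 K/W
Q = ΔT/R_total = 25/0.05534

Q ≈ 452 W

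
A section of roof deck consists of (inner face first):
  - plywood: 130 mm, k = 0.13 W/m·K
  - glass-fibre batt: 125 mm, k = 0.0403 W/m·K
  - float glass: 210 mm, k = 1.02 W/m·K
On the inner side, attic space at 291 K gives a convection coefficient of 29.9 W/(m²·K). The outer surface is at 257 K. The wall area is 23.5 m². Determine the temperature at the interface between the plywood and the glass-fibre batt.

Using the resistance-network approach (series):
R_inner film = 1/(h_i·A) = 1/(29.9×23.5) = 0.001423 K/W
R_plywood = L/(kA) = 0.13/(0.13×23.5) = 0.04255 K/W
R_glass-fibre batt = L/(kA) = 0.125/(0.0403×23.5) = 0.132 K/W
R_float glass = L/(kA) = 0.21/(1.02×23.5) = 0.008761 K/W
R_total = 0.1847 K/W;  Q = ΔT/R_total = 34/0.1847 = 184.1 W
T_interface = T_inner − Q·ΣR(inner→interface) = 291 − 184×0.04398

T ≈ 283 K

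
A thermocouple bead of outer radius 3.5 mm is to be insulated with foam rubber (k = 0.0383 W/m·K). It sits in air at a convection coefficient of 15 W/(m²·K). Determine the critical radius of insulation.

r_cr ≈ 5.11 mm

For a sphere r_cr = 2k/h = 2×0.0383/15
r_cr = 5.11 mm; since the bare radius (3.5 mm) is below r_cr, adding a thin layer of insulation will *increase* heat loss.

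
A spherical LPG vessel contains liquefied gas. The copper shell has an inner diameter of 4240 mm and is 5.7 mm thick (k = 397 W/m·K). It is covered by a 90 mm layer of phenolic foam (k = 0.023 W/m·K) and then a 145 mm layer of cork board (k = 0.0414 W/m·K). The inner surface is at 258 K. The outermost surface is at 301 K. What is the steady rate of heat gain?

For a spherical shell R = (1/r₁ − 1/r₂)/(4πk); film R = 1/(h·4πr²). In series:
R_copper shell = (1/2.12 − 1/2.1257)/(4π×397) = 2.535×10^-7 K/W
R_phenolic foam = (1/2.1257 − 1/2.2157)/(4π×0.023) = 0.06611 K/W
R_cork board = (1/2.2157 − 1/2.3607)/(4π×0.0414) = 0.05329 K/W
R_total = 0.1194 K/W
Q = ΔT/R_total = 43/0.1194

Q ≈ 360 W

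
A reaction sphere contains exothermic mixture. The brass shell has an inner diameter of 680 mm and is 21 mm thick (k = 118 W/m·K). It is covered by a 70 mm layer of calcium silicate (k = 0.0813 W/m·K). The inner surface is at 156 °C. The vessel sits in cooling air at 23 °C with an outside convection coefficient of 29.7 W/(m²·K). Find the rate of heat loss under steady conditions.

Q ≈ 292 W

For a spherical shell R = (1/r₁ − 1/r₂)/(4πk); film R = 1/(h·4πr²). In series:
R_brass shell = (1/0.34 − 1/0.361)/(4π×118) = 1.154×10^-4 K/W
R_calcium silicate = (1/0.361 − 1/0.431)/(4π×0.0813) = 0.4404 K/W
R_outer film = 1/(h·4πr_o²) = 1/(29.7×4π×0.431²) = 0.01442 K/W
R_total = 0.4549 K/W
Q = ΔT/R_total = 133/0.4549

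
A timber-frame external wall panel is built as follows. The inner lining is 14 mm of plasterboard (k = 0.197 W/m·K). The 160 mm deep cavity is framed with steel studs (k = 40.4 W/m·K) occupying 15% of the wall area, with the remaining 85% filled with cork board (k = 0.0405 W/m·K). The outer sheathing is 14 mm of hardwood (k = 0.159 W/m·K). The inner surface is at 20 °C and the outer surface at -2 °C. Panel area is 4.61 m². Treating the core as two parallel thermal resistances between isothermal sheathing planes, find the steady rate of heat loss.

Sheathing layers in series; stud and cavity paths in parallel between them.
R_inner = 0.014/(0.197×4.61) = 0.01542 K/W
R_stud  = 0.16/(40.4×0.15×4.61) = 0.005727 K/W
R_cav   = 0.16/(0.0405×0.85×4.61) = 1.008 K/W
1/R_core = 1/R_stud + 1/R_cav → R_core = 0.005695 K/W
R_outer = 0.014/(0.159×4.61) = 0.0191 K/W
R_total = 0.04021 K/W
Q = ΔT/R_total = 22/0.04021

Q ≈ 547 W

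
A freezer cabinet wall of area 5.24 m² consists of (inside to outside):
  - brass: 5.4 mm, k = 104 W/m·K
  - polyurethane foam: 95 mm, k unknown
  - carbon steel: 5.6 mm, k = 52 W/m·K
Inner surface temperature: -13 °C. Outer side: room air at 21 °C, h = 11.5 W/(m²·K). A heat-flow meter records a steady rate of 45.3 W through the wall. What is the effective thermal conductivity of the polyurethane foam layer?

Series thermal resistances:
R_brass = L/(kA) = 0.0054/(104×5.24) = 9.909×10^-6 K/W
R_carbon steel = L/(kA) = 0.0056/(52×5.24) = 2.055×10^-5 K/W
R_outer film = 1/(h_o·A) = 1/(11.5×5.24) = 0.01659 K/W
Sum of known resistances R_other = 0.01663 K/W
Total R = ΔT/Q = 34/45.3 = 0.7506 K/W
R_polyurethane foam = R_total − R_other = 0.7339 K/W
k = L/(R·A) = 0.095/(0.7339×5.24)

k ≈ 0.0247 W/(m·K)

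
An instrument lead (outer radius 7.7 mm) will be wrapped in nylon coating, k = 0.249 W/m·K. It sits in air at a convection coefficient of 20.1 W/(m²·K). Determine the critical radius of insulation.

r_cr ≈ 12.4 mm

For a cylinder r_cr = k/h = 0.249/20.1
r_cr = 12.4 mm; since the bare radius (7.7 mm) is below r_cr, adding a thin layer of insulation will *increase* heat loss.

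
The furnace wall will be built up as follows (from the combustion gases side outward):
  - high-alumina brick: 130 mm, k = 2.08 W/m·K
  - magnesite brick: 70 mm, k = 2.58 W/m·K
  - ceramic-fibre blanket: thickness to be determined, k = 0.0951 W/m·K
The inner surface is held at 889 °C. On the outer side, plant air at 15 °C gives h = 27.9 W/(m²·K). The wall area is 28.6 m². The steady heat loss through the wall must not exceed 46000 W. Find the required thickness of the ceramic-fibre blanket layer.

L ≈ 39.7 mm

Series thermal resistances:
R_high-alumina brick = L/(kA) = 0.13/(2.08×28.6) = 0.002185 K/W
R_magnesite brick = L/(kA) = 0.07/(2.58×28.6) = 9.487×10^-4 K/W
R_outer film = 1/(h_o·A) = 1/(27.9×28.6) = 0.001253 K/W
Sum of the known resistances R_other = 0.004387 K/W
Required total resistance R_tot = ΔT/Q_allow = 874/46000 = 0.019 K/W
R_ceramic-fibre blanket = R_tot − R_other = 0.01461 K/W
L = R·k·A = 0.01461×0.0951×28.6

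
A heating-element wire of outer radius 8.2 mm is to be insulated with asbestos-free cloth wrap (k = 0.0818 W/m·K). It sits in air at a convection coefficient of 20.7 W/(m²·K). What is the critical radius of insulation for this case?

For a cylinder r_cr = k/h = 0.0818/20.7
r_cr = 3.95 mm; since the bare radius (8.2 mm) is above r_cr, any added insulation will reduce heat loss.

r_cr ≈ 3.95 mm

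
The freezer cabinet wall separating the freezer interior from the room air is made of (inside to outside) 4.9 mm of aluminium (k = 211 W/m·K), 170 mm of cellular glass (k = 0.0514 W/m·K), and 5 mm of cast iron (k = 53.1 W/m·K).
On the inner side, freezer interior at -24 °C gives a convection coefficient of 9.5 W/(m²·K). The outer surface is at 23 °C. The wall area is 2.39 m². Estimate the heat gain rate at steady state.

Thermal resistances in series:
R_inner film = 1/(h_i·A) = 1/(9.5×2.39) = 0.04404 K/W
R_aluminium = L/(kA) = 0.0049/(211×2.39) = 9.717×10^-6 K/W
R_cellular glass = L/(kA) = 0.17/(0.0514×2.39) = 1.384 K/W
R_cast iron = L/(kA) = 0.005/(53.1×2.39) = 3.94×10^-5 K/W
R_total = 1.428 K/W
Q = ΔT / R_total = 47 / 1.428

Q ≈ 32.9 W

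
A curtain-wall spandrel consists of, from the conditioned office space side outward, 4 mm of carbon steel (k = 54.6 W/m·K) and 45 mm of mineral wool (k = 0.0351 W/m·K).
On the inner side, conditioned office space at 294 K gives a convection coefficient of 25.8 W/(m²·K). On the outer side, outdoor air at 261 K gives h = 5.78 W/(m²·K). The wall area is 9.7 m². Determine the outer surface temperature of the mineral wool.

T ≈ 265 K

Thermal resistances in series:
R_inner film = 1/(h_i·A) = 1/(25.8×9.7) = 0.003996 K/W
R_carbon steel = L/(kA) = 0.004/(54.6×9.7) = 7.553×10^-6 K/W
R_mineral wool = L/(kA) = 0.045/(0.0351×9.7) = 0.1322 K/W
R_outer film = 1/(h_o·A) = 1/(5.78×9.7) = 0.01784 K/W
R_total = 0.154 K/W;  Q = ΔT/R_total = 33/0.154 = 214.3 W
T_interface = T_inner − Q·ΣR(inner→interface) = 294 − 214×0.1362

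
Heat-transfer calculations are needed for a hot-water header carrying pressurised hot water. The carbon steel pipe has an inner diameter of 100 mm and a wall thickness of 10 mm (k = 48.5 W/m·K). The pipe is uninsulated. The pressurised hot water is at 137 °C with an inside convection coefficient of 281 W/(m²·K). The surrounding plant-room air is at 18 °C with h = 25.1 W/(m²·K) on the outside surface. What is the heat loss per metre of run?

Cylindrical conduction, so R = ln(r₂/r₁)/(2πkL) per layer, in series:
R_inner film = 1/(h_i·2πr₁L) = 1/(281×2π×0.05×1) = 0.01133 K/W
R_carbon steel pipe wall = ln(60/50)/(2π×48.5×1) = 5.983×10^-4 K/W
R_outer film = 1/(h_o·2πr_oL) = 1/(25.1×2π×0.06×1) = 0.1057 K/W
R_total = 0.1176 K/W
Q = ΔT/R_total = 119/0.1176

q′ ≈ 1010 W/m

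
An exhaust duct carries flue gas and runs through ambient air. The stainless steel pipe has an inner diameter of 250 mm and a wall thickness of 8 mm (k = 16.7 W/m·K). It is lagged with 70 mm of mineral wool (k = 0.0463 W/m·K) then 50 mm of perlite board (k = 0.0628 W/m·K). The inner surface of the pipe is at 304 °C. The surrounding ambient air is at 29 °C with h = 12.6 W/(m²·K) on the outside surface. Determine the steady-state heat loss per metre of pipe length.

q′ ≈ 133 W/m

For a radial system each layer contributes R = ln(r_out/r_in)/(2πkL); films add R = 1/(hA).
R_stainless steel pipe wall = ln(133/125)/(2π×16.7×1) = 5.912×10^-4 K/W
R_mineral wool = ln(203/133)/(2π×0.0463×1) = 1.454 K/W
R_perlite board = ln(253/203)/(2π×0.0628×1) = 0.558 K/W
R_outer film = 1/(h_o·2πr_oL) = 1/(12.6×2π×0.253×1) = 0.04993 K/W
R_total = 2.062 K/W
Q = ΔT/R_total = 275/2.062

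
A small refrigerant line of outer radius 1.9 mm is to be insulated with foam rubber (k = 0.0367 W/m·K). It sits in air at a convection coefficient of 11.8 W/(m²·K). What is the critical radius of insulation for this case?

For a cylinder r_cr = k/h = 0.0367/11.8
r_cr = 3.11 mm; since the bare radius (1.9 mm) is below r_cr, adding a thin layer of insulation will *increase* heat loss.

r_cr ≈ 3.11 mm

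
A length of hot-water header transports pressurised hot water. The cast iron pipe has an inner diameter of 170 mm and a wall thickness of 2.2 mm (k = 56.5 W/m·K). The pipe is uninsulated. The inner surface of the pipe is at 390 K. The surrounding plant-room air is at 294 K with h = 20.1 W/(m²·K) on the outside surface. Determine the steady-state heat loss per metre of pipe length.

q′ ≈ 1060 W/m

Cylindrical conduction, so R = ln(r₂/r₁)/(2πkL) per layer, in series:
R_cast iron pipe wall = ln(87.2/85)/(2π×56.5×1) = 7.198×10^-5 K/W
R_outer film = 1/(h_o·2πr_oL) = 1/(20.1×2π×0.0872×1) = 0.0908 K/W
R_total = 0.09088 K/W
Q = ΔT/R_total = 96/0.09088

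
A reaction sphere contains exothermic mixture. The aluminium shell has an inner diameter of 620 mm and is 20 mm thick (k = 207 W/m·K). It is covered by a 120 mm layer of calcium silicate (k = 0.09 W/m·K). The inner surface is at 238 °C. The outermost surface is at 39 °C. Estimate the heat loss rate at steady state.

Q ≈ 278 W

Spherical conduction: R = (1/r_in − 1/r_out)/(4πk) per layer; series-sum.
R_aluminium shell = (1/0.31 − 1/0.33)/(4π×207) = 7.516×10^-5 K/W
R_calcium silicate = (1/0.33 − 1/0.45)/(4π×0.09) = 0.7145 K/W
R_total = 0.7146 K/W
Q = ΔT/R_total = 199/0.7146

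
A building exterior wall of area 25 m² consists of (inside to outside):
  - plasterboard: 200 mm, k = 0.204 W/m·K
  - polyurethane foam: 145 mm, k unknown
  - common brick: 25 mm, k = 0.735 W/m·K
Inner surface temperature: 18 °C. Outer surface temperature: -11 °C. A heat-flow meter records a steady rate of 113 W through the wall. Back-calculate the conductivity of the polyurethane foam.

Series thermal resistances:
R_plasterboard = L/(kA) = 0.2/(0.204×25) = 0.03922 K/W
R_common brick = L/(kA) = 0.025/(0.735×25) = 0.001361 K/W
Sum of known resistances R_other = 0.04058 K/W
Total R = ΔT/Q = 29/113 = 0.2566 K/W
R_polyurethane foam = R_total − R_other = 0.2161 K/W
k = L/(R·A) = 0.145/(0.2161×25)

k ≈ 0.0268 W/(m·K)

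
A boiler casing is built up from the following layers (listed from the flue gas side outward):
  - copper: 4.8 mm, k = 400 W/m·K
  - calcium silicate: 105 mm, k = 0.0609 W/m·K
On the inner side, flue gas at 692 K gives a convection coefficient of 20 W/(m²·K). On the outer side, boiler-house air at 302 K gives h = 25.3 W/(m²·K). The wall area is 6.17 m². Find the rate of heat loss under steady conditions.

Thermal resistances in series:
R_inner film = 1/(h_i·A) = 1/(20×6.17) = 0.008104 K/W
R_copper = L/(kA) = 0.0048/(400×6.17) = 1.945×10^-6 K/W
R_calcium silicate = L/(kA) = 0.105/(0.0609×6.17) = 0.2794 K/W
R_outer film = 1/(h_o·A) = 1/(25.3×6.17) = 0.006406 K/W
R_total = 0.294 K/W
Q = ΔT / R_total = 390 / 0.294

Q ≈ 1330 W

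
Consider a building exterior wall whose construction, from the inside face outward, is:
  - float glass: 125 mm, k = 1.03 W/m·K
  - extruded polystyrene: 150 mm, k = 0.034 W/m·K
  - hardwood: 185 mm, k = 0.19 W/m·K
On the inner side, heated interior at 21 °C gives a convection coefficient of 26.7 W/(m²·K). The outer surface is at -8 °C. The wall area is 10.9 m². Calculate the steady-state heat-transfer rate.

Treating each layer as a thermal resistance in series:
R_inner film = 1/(h_i·A) = 1/(26.7×10.9) = 0.003436 K/W
R_float glass = L/(kA) = 0.125/(1.03×10.9) = 0.01113 K/W
R_extruded polystyrene = L/(kA) = 0.15/(0.034×10.9) = 0.4047 K/W
R_hardwood = L/(kA) = 0.185/(0.19×10.9) = 0.08933 K/W
R_total = 0.5086 K/W
Q = ΔT / R_total = 29 / 0.5086

Q ≈ 57 W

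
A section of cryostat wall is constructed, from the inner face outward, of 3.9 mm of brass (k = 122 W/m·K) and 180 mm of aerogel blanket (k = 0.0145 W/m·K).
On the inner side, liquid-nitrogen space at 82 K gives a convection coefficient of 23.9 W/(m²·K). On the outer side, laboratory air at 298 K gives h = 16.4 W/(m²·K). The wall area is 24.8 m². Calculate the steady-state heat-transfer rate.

Series thermal resistances:
R_inner film = 1/(h_i·A) = 1/(23.9×24.8) = 0.001687 K/W
R_brass = L/(kA) = 0.0039/(122×24.8) = 1.289×10^-6 K/W
R_aerogel blanket = L/(kA) = 0.18/(0.0145×24.8) = 0.5006 K/W
R_outer film = 1/(h_o·A) = 1/(16.4×24.8) = 0.002459 K/W
R_total = 0.5047 K/W
Q = ΔT / R_total = 216 / 0.5047

Q ≈ 428 W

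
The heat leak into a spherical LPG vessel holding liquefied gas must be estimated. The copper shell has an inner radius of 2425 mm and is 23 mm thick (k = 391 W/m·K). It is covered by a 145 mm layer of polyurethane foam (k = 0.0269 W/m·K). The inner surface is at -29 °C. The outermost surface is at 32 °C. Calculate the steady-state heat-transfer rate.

Q ≈ 903 W

For a spherical shell R = (1/r₁ − 1/r₂)/(4πk); film R = 1/(h·4πr²). In series:
R_copper shell = (1/2.425 − 1/2.448)/(4π×391) = 7.885×10^-7 K/W
R_polyurethane foam = (1/2.448 − 1/2.593)/(4π×0.0269) = 0.06758 K/W
R_total = 0.06758 K/W
Q = ΔT/R_total = 61/0.06758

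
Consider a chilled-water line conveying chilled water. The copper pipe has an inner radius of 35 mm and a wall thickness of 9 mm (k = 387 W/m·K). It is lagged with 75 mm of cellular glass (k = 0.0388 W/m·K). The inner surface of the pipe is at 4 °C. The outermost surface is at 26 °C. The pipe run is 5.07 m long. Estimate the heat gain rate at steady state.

Q ≈ 27.3 W

Treating each annulus and film as a series resistance:
R_copper pipe wall = ln(44/35)/(2π×387×5.07) = 1.856×10^-5 K/W
R_cellular glass = ln(119/44)/(2π×0.0388×5.07) = 0.805 K/W
R_total = 0.805 K/W
Q = ΔT/R_total = 22/0.805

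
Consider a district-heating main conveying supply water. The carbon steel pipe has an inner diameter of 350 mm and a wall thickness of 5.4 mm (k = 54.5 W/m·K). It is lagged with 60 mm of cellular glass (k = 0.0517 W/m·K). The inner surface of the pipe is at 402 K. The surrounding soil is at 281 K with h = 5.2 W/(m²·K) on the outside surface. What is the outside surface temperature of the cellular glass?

T ≈ 296 K

Cylindrical conduction, so R = ln(r₂/r₁)/(2πkL) per layer, in series:
R_carbon steel pipe wall = ln(180.4/175)/(2π×54.5×1) = 8.875×10^-5 K/W
R_cellular glass = ln(240.4/180.4)/(2π×0.0517×1) = 0.8839 K/W
R_outer film = 1/(h_o·2πr_oL) = 1/(5.2×2π×0.2404×1) = 0.1273 K/W
R_total = 1.011 K/W
Q = ΔT/R_total = 121/1.011
Q = 120 W/m
T_interface = T_inner − Q·ΣR(inner→interface) = 402 − 120×0.884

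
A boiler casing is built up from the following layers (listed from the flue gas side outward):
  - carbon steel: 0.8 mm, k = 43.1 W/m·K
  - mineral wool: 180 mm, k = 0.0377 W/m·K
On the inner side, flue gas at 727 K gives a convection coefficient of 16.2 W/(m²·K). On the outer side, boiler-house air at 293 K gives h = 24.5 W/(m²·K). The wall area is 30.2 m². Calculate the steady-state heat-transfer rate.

Series thermal resistances:
R_inner film = 1/(h_i·A) = 1/(16.2×30.2) = 0.002044 K/W
R_carbon steel = L/(kA) = 0.0008/(43.1×30.2) = 6.146×10^-7 K/W
R_mineral wool = L/(kA) = 0.18/(0.0377×30.2) = 0.1581 K/W
R_outer film = 1/(h_o·A) = 1/(24.5×30.2) = 0.001352 K/W
R_total = 0.1615 K/W
Q = ΔT / R_total = 434 / 0.1615

Q ≈ 2690 W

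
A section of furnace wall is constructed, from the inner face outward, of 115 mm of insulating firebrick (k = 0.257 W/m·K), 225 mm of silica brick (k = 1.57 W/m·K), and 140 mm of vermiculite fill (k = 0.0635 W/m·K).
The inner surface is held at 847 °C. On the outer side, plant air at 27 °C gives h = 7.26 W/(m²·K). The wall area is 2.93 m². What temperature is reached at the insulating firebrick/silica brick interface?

T ≈ 722 °C

Thermal resistances in series:
R_insulating firebrick = L/(kA) = 0.115/(0.257×2.93) = 0.1527 K/W
R_silica brick = L/(kA) = 0.225/(1.57×2.93) = 0.04891 K/W
R_vermiculite fill = L/(kA) = 0.14/(0.0635×2.93) = 0.7525 K/W
R_outer film = 1/(h_o·A) = 1/(7.26×2.93) = 0.04701 K/W
R_total = 1.001 K/W;  Q = ΔT/R_total = 820/1.001 = 819.1 W
T_interface = T_inner − Q·ΣR(inner→interface) = 847 − 819×0.1527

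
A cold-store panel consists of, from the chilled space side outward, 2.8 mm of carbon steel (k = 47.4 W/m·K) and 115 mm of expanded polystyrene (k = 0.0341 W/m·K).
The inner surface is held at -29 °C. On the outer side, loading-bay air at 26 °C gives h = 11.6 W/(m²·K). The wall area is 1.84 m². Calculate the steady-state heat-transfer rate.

Series thermal resistances:
R_carbon steel = L/(kA) = 0.0028/(47.4×1.84) = 3.21×10^-5 K/W
R_expanded polystyrene = L/(kA) = 0.115/(0.0341×1.84) = 1.833 K/W
R_outer film = 1/(h_o·A) = 1/(11.6×1.84) = 0.04685 K/W
R_total = 1.88 K/W
Q = ΔT / R_total = 55 / 1.88

Q ≈ 29.3 W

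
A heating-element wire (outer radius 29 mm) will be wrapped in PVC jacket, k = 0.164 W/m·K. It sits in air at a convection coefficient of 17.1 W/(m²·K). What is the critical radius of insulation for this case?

r_cr ≈ 9.59 mm

For a cylinder r_cr = k/h = 0.164/17.1
r_cr = 9.59 mm; since the bare radius (29 mm) is above r_cr, any added insulation will reduce heat loss.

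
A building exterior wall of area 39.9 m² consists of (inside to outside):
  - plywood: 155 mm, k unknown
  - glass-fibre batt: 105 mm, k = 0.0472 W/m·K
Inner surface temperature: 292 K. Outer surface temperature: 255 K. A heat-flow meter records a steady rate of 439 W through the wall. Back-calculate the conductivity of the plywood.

k ≈ 0.136 W/(m·K)

Thermal resistances in series:
R_glass-fibre batt = L/(kA) = 0.105/(0.0472×39.9) = 0.05575 K/W
Sum of known resistances R_other = 0.05575 K/W
Total R = ΔT/Q = 37/439 = 0.08428 K/W
R_plywood = R_total − R_other = 0.02853 K/W
k = L/(R·A) = 0.155/(0.02853×39.9)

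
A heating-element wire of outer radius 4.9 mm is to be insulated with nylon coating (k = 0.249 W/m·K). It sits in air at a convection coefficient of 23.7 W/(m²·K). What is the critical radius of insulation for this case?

r_cr ≈ 10.5 mm

For a cylinder r_cr = k/h = 0.249/23.7
r_cr = 10.5 mm; since the bare radius (4.9 mm) is below r_cr, adding a thin layer of insulation will *increase* heat loss.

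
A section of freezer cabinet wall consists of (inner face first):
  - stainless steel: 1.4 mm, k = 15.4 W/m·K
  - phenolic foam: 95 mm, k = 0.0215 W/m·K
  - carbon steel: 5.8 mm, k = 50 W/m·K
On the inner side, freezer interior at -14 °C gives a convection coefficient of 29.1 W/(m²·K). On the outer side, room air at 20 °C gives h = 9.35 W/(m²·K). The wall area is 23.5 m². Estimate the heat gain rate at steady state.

Using the resistance-network approach (series):
R_inner film = 1/(h_i·A) = 1/(29.1×23.5) = 0.001462 K/W
R_stainless steel = L/(kA) = 0.0014/(15.4×23.5) = 3.868×10^-6 K/W
R_phenolic foam = L/(kA) = 0.095/(0.0215×23.5) = 0.188 K/W
R_carbon steel = L/(kA) = 0.0058/(50×23.5) = 4.936×10^-6 K/W
R_outer film = 1/(h_o·A) = 1/(9.35×23.5) = 0.004551 K/W
R_total = 0.194 K/W
Q = ΔT / R_total = 34 / 0.194

Q ≈ 175 W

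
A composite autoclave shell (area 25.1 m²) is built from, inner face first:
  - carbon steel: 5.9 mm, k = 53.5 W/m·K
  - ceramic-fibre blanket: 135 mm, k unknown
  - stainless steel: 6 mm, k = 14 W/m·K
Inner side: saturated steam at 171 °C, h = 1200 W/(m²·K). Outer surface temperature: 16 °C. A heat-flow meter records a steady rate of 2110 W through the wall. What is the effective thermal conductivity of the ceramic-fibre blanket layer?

k ≈ 0.0733 W/(m·K)

Thermal resistances in series:
R_inner film = 1/(h_i·A) = 1/(1200×25.1) = 3.32×10^-5 K/W
R_carbon steel = L/(kA) = 0.0059/(53.5×25.1) = 4.394×10^-6 K/W
R_stainless steel = L/(kA) = 0.006/(14×25.1) = 1.707×10^-5 K/W
Sum of known resistances R_other = 5.467×10^-5 K/W
Total R = ΔT/Q = 155/2110 = 0.07346 K/W
R_ceramic-fibre blanket = R_total − R_other = 0.07341 K/W
k = L/(R·A) = 0.135/(0.07341×25.1)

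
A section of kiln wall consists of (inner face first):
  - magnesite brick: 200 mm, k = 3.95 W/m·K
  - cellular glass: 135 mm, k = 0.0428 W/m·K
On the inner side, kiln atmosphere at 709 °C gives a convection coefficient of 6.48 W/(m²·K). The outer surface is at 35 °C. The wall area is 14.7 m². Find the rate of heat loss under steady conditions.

Using the resistance-network approach (series):
R_inner film = 1/(h_i·A) = 1/(6.48×14.7) = 0.0105 K/W
R_magnesite brick = L/(kA) = 0.2/(3.95×14.7) = 0.003444 K/W
R_cellular glass = L/(kA) = 0.135/(0.0428×14.7) = 0.2146 K/W
R_total = 0.2285 K/W
Q = ΔT / R_total = 674 / 0.2285

Q ≈ 2950 W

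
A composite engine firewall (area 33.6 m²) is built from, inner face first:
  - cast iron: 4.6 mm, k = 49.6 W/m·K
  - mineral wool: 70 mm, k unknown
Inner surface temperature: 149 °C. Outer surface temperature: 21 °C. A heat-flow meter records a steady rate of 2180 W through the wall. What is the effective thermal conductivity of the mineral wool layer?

Thermal resistances in series:
R_cast iron = L/(kA) = 0.0046/(49.6×33.6) = 2.76×10^-6 K/W
Sum of known resistances R_other = 2.76×10^-6 K/W
Total R = ΔT/Q = 128/2180 = 0.05872 K/W
R_mineral wool = R_total − R_other = 0.05871 K/W
k = L/(R·A) = 0.07/(0.05871×33.6)

k ≈ 0.0355 W/(m·K)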